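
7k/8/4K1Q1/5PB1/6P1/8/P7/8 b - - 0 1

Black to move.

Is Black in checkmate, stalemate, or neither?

Black to move; black king on h8.
In check: no.
King squares — g7: attacked by Qg6; h7: attacked by Qg6; g8: attacked by Qg6.
Legal moves for Black: none.
Not in check and no legal moves → stalemate.

stalemate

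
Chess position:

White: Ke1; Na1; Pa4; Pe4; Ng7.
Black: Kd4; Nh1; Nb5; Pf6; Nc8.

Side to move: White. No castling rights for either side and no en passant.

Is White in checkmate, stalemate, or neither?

White to move; white king on e1.
In check: no.
Legal moves for White: Ne8, Ne6+, Nh5, Nf5+, Ke2, Kd2, Kf1, Kd1, Nb3+, Nc2+, axb5, e5, a5.
White has 13 legal moves and is not in check → neither.

neither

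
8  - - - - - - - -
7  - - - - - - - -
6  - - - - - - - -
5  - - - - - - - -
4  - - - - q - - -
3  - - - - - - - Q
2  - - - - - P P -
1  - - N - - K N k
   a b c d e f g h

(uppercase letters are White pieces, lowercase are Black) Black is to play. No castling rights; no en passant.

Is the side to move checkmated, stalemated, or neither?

Black to move; black king on h1.
In check: yes, from the white queen on h3.
King squares — g1: attacked by Kf1; g2: attacked by Kf1; h2: attacked by Qh3.
Legal moves for Black: none.
In check with no legal moves → checkmate.

checkmate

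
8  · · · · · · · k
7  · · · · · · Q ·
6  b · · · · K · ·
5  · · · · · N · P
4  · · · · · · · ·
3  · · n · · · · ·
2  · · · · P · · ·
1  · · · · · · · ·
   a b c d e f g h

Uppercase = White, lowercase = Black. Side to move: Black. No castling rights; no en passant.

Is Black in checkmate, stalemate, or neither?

checkmate

Black to move; black king on h8.
In check: yes, from the white queen on g7.
King squares — g7: attacked by Nf5; h7: attacked by Qg7; g8: attacked by Qg7.
Legal moves for Black: none.
In check with no legal moves → checkmate.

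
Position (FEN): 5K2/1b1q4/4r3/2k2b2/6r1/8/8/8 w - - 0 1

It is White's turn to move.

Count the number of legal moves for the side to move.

0

White to move; king on f8.
In check: no.
Legal moves: none.
Count: 0.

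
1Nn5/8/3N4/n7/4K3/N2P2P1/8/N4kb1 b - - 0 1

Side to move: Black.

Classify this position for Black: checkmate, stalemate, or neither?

Black to move; black king on f1.
In check: no.
Legal moves for Black include: Ne7, Na7, Nxd6+, Nb6, Nb7, Nc6, Nc4, Nb3, Ba7, Bb6, Bc5, Bd4, Be3, Bh2, Bf2, Kg2, Kf2, Ke2, ... (list truncated; more exist).
Black has legal moves and is not in check → neither.

neither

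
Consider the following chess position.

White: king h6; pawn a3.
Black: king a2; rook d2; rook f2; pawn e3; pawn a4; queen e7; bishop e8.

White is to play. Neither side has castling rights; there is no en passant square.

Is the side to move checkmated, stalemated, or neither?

stalemate

White to move; white king on h6.
In check: no.
King squares — g5: attacked by Qe7; h5: attacked by Be8; g6: attacked by Be8; g7: attacked by Qe7; h7: attacked by Qe7.
Legal moves for White: none.
Not in check and no legal moves → stalemate.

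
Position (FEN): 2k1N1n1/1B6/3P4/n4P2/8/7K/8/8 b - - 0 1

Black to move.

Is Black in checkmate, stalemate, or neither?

neither

Black to move; black king on c8.
In check: yes, from the white bishop on b7.
Legal moves for Black: Kd8, Kb8, Kd7, Kxb7, Nxb7.
Black is in check but has 5 legal moves → neither.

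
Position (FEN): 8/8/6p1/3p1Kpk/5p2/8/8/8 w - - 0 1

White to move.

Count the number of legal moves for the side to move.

White to move; king on f5.
In check: yes, from the black pawn on g6.
Legal moves: Kf6, Ke6, Ke5.
Count: 3.

3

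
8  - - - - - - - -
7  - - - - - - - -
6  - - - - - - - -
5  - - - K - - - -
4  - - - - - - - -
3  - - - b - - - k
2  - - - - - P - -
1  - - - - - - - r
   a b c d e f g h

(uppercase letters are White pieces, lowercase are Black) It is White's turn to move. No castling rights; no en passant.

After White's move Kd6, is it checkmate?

After Kd6: black king on h3; in check: no.
Black is not in check, so this cannot be checkmate.

no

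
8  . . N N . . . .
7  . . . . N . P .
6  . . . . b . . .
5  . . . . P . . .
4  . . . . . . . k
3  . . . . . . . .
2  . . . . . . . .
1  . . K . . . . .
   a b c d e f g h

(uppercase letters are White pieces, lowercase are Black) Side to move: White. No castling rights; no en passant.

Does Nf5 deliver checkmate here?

After Nf5: black king on h4; in check: yes, from the white knight on f5.
Black has 5 legal replies: Kh5, Kg5, Kg4, Kh3, Bxf5.
In check but a legal move exists → not checkmate.

no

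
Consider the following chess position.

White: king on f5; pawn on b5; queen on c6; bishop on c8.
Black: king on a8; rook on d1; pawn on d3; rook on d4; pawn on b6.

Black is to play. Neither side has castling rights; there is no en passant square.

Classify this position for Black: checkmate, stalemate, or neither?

neither

Black to move; black king on a8.
In check: yes, from the white queen on c6.
King squares — a7: available; b7: attacked by Qc6; b8: available.
Legal moves for Black: Kb8, Ka7.
Black is in check but has 2 legal moves → neither.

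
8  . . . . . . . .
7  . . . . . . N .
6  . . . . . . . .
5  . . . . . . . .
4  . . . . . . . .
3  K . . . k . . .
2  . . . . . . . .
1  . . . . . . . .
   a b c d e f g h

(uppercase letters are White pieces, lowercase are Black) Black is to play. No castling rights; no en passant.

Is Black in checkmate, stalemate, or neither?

neither

Black to move; black king on e3.
In check: no.
Legal moves for Black: Kf4, Ke4, Kd4, Kf3, Kd3, Kf2, Ke2, Kd2.
Black has 8 legal moves and is not in check → neither.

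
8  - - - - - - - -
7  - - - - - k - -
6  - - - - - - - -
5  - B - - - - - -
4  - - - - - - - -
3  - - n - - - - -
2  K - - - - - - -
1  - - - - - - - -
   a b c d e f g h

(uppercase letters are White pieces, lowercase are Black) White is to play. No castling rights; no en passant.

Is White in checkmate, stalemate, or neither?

neither

White to move; white king on a2.
In check: yes, from the black knight on c3.
Legal moves for White: Kb3, Ka3, Kb2, Ka1.
White is in check but has 4 legal moves → neither.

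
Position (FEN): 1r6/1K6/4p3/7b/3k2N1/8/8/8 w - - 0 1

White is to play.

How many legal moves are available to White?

5

White to move; king on b7.
In check: yes, from the black rook on b8.
Legal moves: Kxb8, Kc7, Ka7, Kc6, Ka6.
Count: 5.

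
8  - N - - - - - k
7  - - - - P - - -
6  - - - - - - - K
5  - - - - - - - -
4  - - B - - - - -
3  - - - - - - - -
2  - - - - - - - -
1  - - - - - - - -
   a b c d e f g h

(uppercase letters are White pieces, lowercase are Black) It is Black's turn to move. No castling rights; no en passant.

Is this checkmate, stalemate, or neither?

stalemate

Black to move; black king on h8.
In check: no.
King squares — g7: attacked by Kh6; h7: attacked by Kh6; g8: attacked by Bc4.
Legal moves for Black: none.
Not in check and no legal moves → stalemate.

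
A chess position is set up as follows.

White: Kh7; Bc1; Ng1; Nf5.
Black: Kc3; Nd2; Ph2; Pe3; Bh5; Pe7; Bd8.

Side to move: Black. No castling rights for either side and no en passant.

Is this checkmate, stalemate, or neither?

Black to move; black king on c3.
In check: no.
Legal moves for Black include: Bc7, Bb6, Ba5, Be8, Bf7, Bg6+, Bg4, Bf3, Be2, Bd1, Kc4, Kb4, Kd3, Kb3, Kc2, Ne4, Nc4, Nf3, ... (list truncated; more exist).
Black has legal moves and is not in check → neither.

neither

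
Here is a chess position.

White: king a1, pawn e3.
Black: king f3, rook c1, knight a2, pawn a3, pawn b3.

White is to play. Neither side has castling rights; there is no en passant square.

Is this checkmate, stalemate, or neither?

checkmate

White to move; white king on a1.
In check: yes, from the black rook on c1.
King squares — b1: attacked by Rc1; a2: attacked by Pb3; b2: attacked by Pa3.
Legal moves for White: none.
In check with no legal moves → checkmate.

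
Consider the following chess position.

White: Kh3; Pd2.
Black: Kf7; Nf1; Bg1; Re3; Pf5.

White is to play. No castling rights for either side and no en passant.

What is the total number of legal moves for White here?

3

White to move; king on h3.
In check: yes, from the black rook on e3.
Legal moves: Kh4, Kg2, dxe3.
Count: 3.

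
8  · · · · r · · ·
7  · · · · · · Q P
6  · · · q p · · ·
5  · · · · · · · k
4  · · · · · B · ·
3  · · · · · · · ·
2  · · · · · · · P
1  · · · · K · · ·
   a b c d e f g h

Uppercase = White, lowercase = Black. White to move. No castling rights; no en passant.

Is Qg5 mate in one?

After Qg5: black king on h5; in check: yes, from the white queen on g5.
King squares — g4: attacked by Qg5; h4: attacked by Qg5; g5: attacked by Bf4; g6: attacked by Qg5; h6: attacked by Qg5.
Black has no legal moves → checkmate.

yes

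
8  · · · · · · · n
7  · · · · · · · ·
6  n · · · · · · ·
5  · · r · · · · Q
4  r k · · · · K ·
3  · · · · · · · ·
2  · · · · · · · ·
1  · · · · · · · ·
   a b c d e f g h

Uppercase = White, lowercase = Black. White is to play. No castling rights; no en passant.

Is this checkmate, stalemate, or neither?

White to move; white king on g4.
In check: no.
Legal moves for White include: Qxh8, Qe8, Qh7, Qf7, Qh6, Qg6, Qg5, Qf5, Qe5, Qd5, Qxc5+, Qh4, Qh3, Qh2, Qh1, Kh4, Kf4, Kh3, ... (list truncated; more exist).
White has legal moves and is not in check → neither.

neither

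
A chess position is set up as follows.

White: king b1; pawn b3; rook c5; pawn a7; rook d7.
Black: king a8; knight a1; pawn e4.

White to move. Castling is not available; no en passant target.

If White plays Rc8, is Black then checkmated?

yes

After Rc8: black king on a8; in check: yes, from the white rook on c8.
King squares — a7: attacked by Rd7; b7: attacked by Rd7; b8: attacked by Pa7.
Black has no legal moves → checkmate.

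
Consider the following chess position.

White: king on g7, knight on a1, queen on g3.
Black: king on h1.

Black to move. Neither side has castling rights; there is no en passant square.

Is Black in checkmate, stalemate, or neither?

stalemate

Black to move; black king on h1.
In check: no.
King squares — g1: attacked by Qg3; g2: attacked by Qg3; h2: attacked by Qg3.
Legal moves for Black: none.
Not in check and no legal moves → stalemate.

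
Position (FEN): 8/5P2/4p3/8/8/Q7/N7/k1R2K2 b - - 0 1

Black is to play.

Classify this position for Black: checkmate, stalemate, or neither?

Black to move; black king on a1.
In check: yes, from the white rook on c1.
King squares — b1: attacked by Rc1; a2: attacked by Qa3; b2: attacked by Qa3.
Legal moves for Black: none.
In check with no legal moves → checkmate.

checkmate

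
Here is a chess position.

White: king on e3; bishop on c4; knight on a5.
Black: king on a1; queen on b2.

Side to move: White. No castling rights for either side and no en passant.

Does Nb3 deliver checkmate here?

After Nb3: black king on a1; in check: yes, from the white knight on b3.
Black has 3 legal replies: Ka2, Kb1, Qxb3+.
In check but a legal move exists → not checkmate.

no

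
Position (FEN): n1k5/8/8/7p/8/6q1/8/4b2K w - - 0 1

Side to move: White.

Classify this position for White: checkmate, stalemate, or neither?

White to move; white king on h1.
In check: no.
King squares — g1: attacked by Qg3; g2: attacked by Qg3; h2: attacked by Qg3.
Legal moves for White: none.
Not in check and no legal moves → stalemate.

stalemate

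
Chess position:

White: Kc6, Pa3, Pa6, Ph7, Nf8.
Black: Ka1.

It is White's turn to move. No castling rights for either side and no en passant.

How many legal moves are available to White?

17

White to move; king on c6.
In check: no.
Legal moves: Nd7, Ng6, Ne6, Kd7, Kc7, Kb7, Kd6, Kb6, Kd5, Kc5, Kb5, h8=Q+, h8=R, h8=B+, h8=N, a7, a4.
Count: 17.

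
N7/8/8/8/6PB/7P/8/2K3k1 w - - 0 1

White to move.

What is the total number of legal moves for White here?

White to move; king on c1.
In check: no.
Legal moves: Nc7, Nb6, Bd8, Be7, Bf6, Bg5, Bg3, Bf2+, Be1, Kd2, Kc2, Kb2, Kd1, Kb1, g5.
Count: 15.

15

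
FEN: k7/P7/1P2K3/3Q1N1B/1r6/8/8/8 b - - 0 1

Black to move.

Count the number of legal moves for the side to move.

0

Black to move; king on a8.
In check: yes, from the white queen on d5.
Legal moves: none.
Count: 0.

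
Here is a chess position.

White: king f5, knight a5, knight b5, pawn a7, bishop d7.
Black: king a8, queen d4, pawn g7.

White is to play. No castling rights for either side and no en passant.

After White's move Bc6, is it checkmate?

yes

After Bc6: black king on a8; in check: yes, from the white bishop on c6.
King squares — a7: attacked by Nb5; b7: attacked by Na5; b8: attacked by Pa7.
Black has no legal moves → checkmate.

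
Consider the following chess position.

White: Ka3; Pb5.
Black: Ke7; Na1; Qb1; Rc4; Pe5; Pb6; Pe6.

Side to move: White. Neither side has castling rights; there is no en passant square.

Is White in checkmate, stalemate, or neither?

stalemate

White to move; white king on a3.
In check: no.
King squares — a2: attacked by Qb1; b2: attacked by Qb1; b3: attacked by Na1; a4: attacked by Rc4; b4: attacked by Qb1.
Legal moves for White: none.
Not in check and no legal moves → stalemate.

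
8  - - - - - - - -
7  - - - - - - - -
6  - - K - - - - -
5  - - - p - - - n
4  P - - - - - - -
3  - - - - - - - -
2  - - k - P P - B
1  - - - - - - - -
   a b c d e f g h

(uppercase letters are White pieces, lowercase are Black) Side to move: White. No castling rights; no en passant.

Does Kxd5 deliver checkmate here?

no

After Kxd5: black king on c2; in check: no.
Black is not in check, so this cannot be checkmate.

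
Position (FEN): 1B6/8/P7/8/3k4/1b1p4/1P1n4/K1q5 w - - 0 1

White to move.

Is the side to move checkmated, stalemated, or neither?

White to move; white king on a1.
In check: yes, from the black queen on c1.
King squares — b1: attacked by Qc1; a2: attacked by Bb3; b2: own pawn.
Legal moves for White: none.
In check with no legal moves → checkmate.

checkmate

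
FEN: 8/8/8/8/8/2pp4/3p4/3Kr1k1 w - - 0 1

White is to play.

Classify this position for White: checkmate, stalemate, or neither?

White to move; white king on d1.
In check: yes, from the black rook on e1.
King squares — c1: attacked by Re1; e1: attacked by Pd2; c2: attacked by Pd3; d2: attacked by Pc3; e2: attacked by Re1.
Legal moves for White: none.
In check with no legal moves → checkmate.

checkmate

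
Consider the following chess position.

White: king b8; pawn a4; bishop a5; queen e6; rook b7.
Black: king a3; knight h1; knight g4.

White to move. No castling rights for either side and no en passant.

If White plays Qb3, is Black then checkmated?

yes

After Qb3: black king on a3; in check: yes, from the white queen on b3.
King squares — a2: attacked by Qb3; b2: attacked by Qb3; b3: attacked by Rb7; a4: attacked by Qb3; b4: attacked by Qb3.
Black has no legal moves → checkmate.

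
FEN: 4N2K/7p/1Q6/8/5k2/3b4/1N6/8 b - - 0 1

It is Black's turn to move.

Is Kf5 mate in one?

After Kf5: white king on h8; in check: no.
White is not in check, so this cannot be checkmate.

no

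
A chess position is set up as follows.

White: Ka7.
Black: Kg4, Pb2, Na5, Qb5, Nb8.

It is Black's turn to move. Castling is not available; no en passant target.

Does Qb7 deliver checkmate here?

yes

After Qb7: white king on a7; in check: yes, from the black queen on b7.
King squares — a6: attacked by Qb7; b6: attacked by Qb7; b7: attacked by Na5; a8: attacked by Qb7; b8: attacked by Qb7.
White has no legal moves → checkmate.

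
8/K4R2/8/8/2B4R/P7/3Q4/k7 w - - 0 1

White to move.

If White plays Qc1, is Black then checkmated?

After Qc1: black king on a1; in check: yes, from the white queen on c1.
King squares — b1: attacked by Qc1; a2: attacked by Bc4; b2: attacked by Qc1.
Black has no legal moves → checkmate.

yes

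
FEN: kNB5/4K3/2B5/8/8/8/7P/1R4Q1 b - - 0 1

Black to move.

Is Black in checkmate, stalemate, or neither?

Black to move; black king on a8.
In check: yes, from the white bishop on c6.
King squares — a7: attacked by Qg1; b7: attacked by Rb1; b8: attacked by Rb1.
Legal moves for Black: none.
In check with no legal moves → checkmate.

checkmate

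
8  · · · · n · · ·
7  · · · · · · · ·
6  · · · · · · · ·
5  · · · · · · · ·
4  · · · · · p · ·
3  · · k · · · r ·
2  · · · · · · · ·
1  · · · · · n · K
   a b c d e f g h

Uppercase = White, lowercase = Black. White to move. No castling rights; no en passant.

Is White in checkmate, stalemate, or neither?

stalemate

White to move; white king on h1.
In check: no.
King squares — g1: attacked by Rg3; g2: attacked by Rg3; h2: attacked by Nf1.
Legal moves for White: none.
Not in check and no legal moves → stalemate.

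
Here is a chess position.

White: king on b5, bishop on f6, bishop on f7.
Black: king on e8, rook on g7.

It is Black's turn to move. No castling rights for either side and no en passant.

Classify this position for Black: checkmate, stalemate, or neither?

Black to move; black king on e8.
In check: yes, from the white bishop on f7.
King squares — d7: available; e7: attacked by Bf6; f7: available; d8: attacked by Bf6; f8: available.
Legal moves for Black: Kf8, Kxf7, Kd7, Rxf7.
Black is in check but has 4 legal moves → neither.

neither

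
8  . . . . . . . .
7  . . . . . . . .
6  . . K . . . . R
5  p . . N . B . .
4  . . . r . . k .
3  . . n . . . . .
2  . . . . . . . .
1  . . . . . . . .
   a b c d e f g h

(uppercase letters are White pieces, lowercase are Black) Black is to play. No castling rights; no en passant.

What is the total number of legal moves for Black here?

4

Black to move; king on g4.
In check: yes, from the white bishop on f5.
Legal moves: Kg5, Kxf5, Kg3, Kf3.
Count: 4.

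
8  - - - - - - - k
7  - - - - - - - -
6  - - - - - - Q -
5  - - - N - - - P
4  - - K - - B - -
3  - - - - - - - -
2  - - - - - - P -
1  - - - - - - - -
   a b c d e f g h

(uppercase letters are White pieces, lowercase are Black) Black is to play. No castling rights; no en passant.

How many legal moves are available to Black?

0

Black to move; king on h8.
In check: no.
Legal moves: none.
Count: 0.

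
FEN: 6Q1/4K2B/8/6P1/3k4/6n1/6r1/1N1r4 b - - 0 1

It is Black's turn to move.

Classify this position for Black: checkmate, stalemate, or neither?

Black to move; black king on d4.
In check: no.
Legal moves for Black include: Ke5, Kc5, Ke3, Nh5, Nf5+, Ne4, Ne2, Nh1, Nf1, Rh2, Rf2, Re2+, Rgd2, Rc2, Rb2, Ra2, Rgg1, Rd3, ... (list truncated; more exist).
Black has legal moves and is not in check → neither.

neither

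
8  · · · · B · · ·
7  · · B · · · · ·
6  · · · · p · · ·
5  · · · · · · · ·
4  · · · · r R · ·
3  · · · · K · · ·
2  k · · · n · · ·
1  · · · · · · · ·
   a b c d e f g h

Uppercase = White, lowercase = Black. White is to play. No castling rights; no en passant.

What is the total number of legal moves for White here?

6

White to move; king on e3.
In check: yes, from the black rook on e4.
Legal moves: Kxe4, Kf3, Kd3, Kf2, Kd2, Rxe4.
Count: 6.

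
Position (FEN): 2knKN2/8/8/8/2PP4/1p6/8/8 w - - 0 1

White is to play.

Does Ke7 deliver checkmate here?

no

After Ke7: black king on c8; in check: no.
Black is not in check, so this cannot be checkmate.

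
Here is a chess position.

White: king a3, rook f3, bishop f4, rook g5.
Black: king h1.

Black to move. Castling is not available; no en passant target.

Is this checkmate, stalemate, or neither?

stalemate

Black to move; black king on h1.
In check: no.
King squares — g1: attacked by Rg5; g2: attacked by Rg5; h2: attacked by Bf4.
Legal moves for Black: none.
Not in check and no legal moves → stalemate.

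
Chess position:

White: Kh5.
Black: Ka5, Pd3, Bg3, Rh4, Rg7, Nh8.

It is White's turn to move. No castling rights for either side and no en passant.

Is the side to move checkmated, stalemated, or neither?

White to move; white king on h5.
In check: yes, from the black rook on h4.
King squares — g4: attacked by Rh4; h4: attacked by Bg3; g5: attacked by Rg7; g6: attacked by Rg7; h6: attacked by Rh4.
Legal moves for White: none.
In check with no legal moves → checkmate.

checkmate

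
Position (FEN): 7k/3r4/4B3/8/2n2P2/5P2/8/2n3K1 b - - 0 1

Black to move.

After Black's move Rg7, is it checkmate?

no

After Rg7: white king on g1; in check: yes, from the black rook on g7.
White has 5 legal replies: Kh2, Kf2, Kh1, Kf1, Bg4.
In check but a legal move exists → not checkmate.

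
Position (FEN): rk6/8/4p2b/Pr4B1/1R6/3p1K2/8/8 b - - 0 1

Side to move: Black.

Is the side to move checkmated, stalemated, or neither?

Black to move; black king on b8.
In check: no.
Legal moves for Black: Kc8, Kc7, Kb7, Ka7, Ra7, Ra6, Rxa5, Bf8, Bg7, Bxg5, Rb7, Rb6, Rxb4, e5, d2.
Black has 15 legal moves and is not in check → neither.

neither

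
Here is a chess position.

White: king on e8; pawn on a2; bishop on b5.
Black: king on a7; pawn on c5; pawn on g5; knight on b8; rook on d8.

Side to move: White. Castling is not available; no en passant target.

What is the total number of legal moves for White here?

3

White to move; king on e8.
In check: yes, from the black rook on d8.
Legal moves: Kxd8, Kf7, Ke7.
Count: 3.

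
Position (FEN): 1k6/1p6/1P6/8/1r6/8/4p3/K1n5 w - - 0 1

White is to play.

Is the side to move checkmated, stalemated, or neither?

stalemate

White to move; white king on a1.
In check: no.
King squares — b1: attacked by Rb4; a2: attacked by Nc1; b2: attacked by Rb4.
Legal moves for White: none.
Not in check and no legal moves → stalemate.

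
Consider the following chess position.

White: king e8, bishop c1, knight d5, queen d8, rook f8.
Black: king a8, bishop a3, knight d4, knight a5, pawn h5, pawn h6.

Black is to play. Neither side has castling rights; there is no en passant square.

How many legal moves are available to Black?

Black to move; king on a8.
In check: yes, from the white queen on d8.
Legal moves: Kb7, Ka7.
Count: 2.

2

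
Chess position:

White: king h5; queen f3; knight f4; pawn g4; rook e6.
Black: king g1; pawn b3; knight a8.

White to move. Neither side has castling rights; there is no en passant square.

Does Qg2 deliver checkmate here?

After Qg2: black king on g1; in check: yes, from the white queen on g2.
King squares — f1: attacked by Qg2; h1: attacked by Qg2; f2: attacked by Qg2; g2: attacked by Nf4; h2: attacked by Qg2.
Black has no legal moves → checkmate.

yes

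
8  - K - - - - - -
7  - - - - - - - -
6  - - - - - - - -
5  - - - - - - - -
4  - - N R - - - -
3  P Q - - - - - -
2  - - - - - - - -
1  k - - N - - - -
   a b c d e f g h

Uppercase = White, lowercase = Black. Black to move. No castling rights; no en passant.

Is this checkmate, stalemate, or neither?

Black to move; black king on a1.
In check: no.
King squares — b1: attacked by Qb3; a2: attacked by Qb3; b2: attacked by Nd1.
Legal moves for Black: none.
Not in check and no legal moves → stalemate.

stalemate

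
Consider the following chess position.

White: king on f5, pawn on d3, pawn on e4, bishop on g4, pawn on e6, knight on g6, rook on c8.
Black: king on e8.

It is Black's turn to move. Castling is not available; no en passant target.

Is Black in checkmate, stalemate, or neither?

Black to move; black king on e8.
In check: yes, from the white rook on c8.
King squares — d7: attacked by Pe6; e7: attacked by Ng6; f7: attacked by Pe6; d8: attacked by Rc8; f8: attacked by Ng6.
Legal moves for Black: none.
In check with no legal moves → checkmate.

checkmate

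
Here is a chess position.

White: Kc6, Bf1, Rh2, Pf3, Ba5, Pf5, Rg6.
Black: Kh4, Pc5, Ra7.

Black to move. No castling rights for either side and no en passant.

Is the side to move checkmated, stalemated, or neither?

Black to move; black king on h4.
In check: yes, from the white rook on h2.
King squares — g3: attacked by Rg6; h3: attacked by Bf1; g4: attacked by Pf3; g5: attacked by Rg6; h5: attacked by Rh2.
Legal moves for Black: none.
In check with no legal moves → checkmate.

checkmate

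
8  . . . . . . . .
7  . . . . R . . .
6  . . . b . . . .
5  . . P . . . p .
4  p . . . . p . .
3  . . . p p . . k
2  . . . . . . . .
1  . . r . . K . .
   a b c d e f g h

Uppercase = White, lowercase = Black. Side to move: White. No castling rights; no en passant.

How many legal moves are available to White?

0

White to move; king on f1.
In check: yes, from the black rook on c1.
Legal moves: none.
Count: 0.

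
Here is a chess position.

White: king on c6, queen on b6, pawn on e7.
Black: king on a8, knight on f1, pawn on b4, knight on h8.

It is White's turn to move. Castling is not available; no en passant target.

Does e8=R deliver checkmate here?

After e8=R: black king on a8; in check: yes, from the white rook on e8.
King squares — a7: attacked by Qb6; b7: attacked by Qb6; b8: attacked by Qb6.
Black has no legal moves → checkmate.

yes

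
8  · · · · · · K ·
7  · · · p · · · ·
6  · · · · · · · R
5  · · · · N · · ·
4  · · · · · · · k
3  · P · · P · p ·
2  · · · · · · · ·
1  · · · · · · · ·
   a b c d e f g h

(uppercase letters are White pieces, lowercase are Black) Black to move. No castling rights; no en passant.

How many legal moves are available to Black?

Black to move; king on h4.
In check: yes, from the white rook on h6.
Legal moves: Kg5.
Count: 1.

1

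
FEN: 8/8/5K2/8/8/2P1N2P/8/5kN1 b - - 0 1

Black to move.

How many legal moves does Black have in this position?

3

Black to move; king on f1.
In check: yes, from the white knight on e3.
Legal moves: Kf2, Kxg1, Ke1.
Count: 3.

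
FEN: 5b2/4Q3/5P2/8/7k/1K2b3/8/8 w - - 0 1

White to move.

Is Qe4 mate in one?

no

After Qe4: black king on h4; in check: yes, from the white queen on e4.
Black has 5 legal replies: Kh5, Kg5, Kh3, Kg3, Bf4.
In check but a legal move exists → not checkmate.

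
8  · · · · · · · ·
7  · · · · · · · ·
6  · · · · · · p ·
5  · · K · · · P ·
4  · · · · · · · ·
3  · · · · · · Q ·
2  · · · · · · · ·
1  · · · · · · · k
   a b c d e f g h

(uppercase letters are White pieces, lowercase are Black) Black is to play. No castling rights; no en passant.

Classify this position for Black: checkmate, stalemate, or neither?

Black to move; black king on h1.
In check: no.
King squares — g1: attacked by Qg3; g2: attacked by Qg3; h2: attacked by Qg3.
Legal moves for Black: none.
Not in check and no legal moves → stalemate.

stalemate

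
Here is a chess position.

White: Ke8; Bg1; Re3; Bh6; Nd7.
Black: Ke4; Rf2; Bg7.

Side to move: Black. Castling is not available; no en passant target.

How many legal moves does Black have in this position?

3

Black to move; king on e4.
In check: yes, from the white rook on e3.
Legal moves: Kf5, Kd5, Kd4.
Count: 3.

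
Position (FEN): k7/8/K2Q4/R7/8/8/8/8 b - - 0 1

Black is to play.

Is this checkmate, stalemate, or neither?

stalemate

Black to move; black king on a8.
In check: no.
King squares — a7: attacked by Ka6; b7: attacked by Ka6; b8: attacked by Qd6.
Legal moves for Black: none.
Not in check and no legal moves → stalemate.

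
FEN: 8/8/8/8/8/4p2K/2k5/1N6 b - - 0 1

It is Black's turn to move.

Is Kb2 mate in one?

no

After Kb2: white king on h3; in check: no.
White is not in check, so this cannot be checkmate.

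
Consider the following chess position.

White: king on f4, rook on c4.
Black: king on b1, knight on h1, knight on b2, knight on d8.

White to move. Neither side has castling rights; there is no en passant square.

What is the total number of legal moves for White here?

18

White to move; king on f4.
In check: no.
Legal moves: Kg5, Kf5, Ke5, Kg4, Ke4, Kf3, Ke3, Rc8, Rc7, Rc6, Rc5, Re4, Rd4, Rb4, Ra4, Rc3, Rc2, Rc1+.
Count: 18.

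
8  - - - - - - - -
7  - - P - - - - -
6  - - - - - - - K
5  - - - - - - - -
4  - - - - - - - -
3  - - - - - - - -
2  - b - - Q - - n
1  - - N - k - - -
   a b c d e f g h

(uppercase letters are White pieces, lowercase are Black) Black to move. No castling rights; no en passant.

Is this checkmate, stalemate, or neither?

Black to move; black king on e1.
In check: yes, from the white queen on e2.
King squares — d1: attacked by Qe2; f1: attacked by Qe2; d2: attacked by Qe2; e2: attacked by Nc1; f2: attacked by Qe2.
Legal moves for Black: none.
In check with no legal moves → checkmate.

checkmate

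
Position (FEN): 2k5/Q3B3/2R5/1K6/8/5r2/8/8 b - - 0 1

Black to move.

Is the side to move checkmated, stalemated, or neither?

Black to move; black king on c8.
In check: yes, from the white rook on c6.
King squares — b7: attacked by Qa7; c7: attacked by Rc6; d7: attacked by Qa7; b8: attacked by Qa7; d8: attacked by Be7.
Legal moves for Black: none.
In check with no legal moves → checkmate.

checkmate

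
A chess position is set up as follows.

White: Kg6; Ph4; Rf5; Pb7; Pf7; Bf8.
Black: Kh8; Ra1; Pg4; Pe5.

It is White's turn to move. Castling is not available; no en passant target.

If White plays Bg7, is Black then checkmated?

After Bg7: black king on h8; in check: yes, from the white bishop on g7.
King squares — g7: attacked by Kg6; h7: attacked by Kg6; g8: attacked by Pf7.
Black has no legal moves → checkmate.

yes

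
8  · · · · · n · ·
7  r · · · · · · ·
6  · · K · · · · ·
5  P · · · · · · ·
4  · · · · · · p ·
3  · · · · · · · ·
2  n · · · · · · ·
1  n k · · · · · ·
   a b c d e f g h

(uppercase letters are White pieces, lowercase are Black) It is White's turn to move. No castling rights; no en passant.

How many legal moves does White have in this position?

White to move; king on c6.
In check: no.
Legal moves: Kd6, Kb6, Kd5, Kc5, Kb5, a6.
Count: 6.

6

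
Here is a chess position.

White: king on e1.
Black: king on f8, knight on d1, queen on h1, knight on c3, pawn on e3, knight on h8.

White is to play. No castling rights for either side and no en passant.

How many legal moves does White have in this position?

White to move; king on e1.
In check: yes, from the black queen on h1.
Legal moves: none.
Count: 0.

0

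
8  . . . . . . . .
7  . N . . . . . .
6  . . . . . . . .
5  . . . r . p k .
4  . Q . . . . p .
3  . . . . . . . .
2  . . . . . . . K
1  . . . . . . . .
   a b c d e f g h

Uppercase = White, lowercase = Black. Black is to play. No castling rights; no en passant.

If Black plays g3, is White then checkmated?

no

After g3: white king on h2; in check: yes, from the black pawn on g3.
White has 5 legal replies: Kh3, Kxg3, Kg2, Kh1, Kg1.
In check but a legal move exists → not checkmate.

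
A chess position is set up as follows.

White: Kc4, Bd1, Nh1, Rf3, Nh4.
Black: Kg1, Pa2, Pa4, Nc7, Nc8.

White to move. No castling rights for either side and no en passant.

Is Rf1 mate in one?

no

After Rf1: black king on g1; in check: yes, from the white rook on f1.
Black has 2 legal replies: Kh2, Kxf1.
In check but a legal move exists → not checkmate.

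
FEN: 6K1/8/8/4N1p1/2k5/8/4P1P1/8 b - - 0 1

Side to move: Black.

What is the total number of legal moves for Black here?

Black to move; king on c4.
In check: yes, from the white knight on e5.
Legal moves: Kd5, Kc5, Kb5, Kd4, Kb4, Kc3, Kb3.
Count: 7.

7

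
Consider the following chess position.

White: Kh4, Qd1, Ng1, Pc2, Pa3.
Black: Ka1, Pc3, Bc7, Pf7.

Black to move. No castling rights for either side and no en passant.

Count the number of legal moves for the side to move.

2

Black to move; king on a1.
In check: yes, from the white queen on d1.
Legal moves: Kb2, Ka2.
Count: 2.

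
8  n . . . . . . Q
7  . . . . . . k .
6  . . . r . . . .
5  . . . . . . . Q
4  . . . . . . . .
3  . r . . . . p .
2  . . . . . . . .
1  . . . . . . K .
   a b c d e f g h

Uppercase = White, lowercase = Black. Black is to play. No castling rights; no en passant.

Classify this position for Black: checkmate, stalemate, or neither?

checkmate

Black to move; black king on g7.
In check: yes, from the white queen on h8.
King squares — f6: attacked by Qh8; g6: attacked by Qh5; h6: attacked by Qh5; f7: attacked by Qh5; h7: attacked by Qh5; f8: attacked by Qh8; g8: attacked by Qh8; h8: attacked by Qh5.
Legal moves for Black: none.
In check with no legal moves → checkmate.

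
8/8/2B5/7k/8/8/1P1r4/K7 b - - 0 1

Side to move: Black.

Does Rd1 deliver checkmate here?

After Rd1: white king on a1; in check: yes, from the black rook on d1.
White has 1 legal reply: Ka2.
In check but a legal move exists → not checkmate.

no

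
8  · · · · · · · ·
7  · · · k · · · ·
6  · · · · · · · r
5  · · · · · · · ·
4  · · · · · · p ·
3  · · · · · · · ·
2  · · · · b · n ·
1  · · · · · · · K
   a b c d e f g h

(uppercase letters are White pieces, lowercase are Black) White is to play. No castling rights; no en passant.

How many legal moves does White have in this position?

2

White to move; king on h1.
In check: yes, from the black rook on h6.
Legal moves: Kxg2, Kg1.
Count: 2.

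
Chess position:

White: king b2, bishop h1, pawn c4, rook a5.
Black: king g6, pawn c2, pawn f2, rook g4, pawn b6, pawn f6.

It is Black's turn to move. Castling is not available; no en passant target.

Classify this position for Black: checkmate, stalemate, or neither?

Black to move; black king on g6.
In check: no.
Legal moves for Black include: Kh7, Kg7, Kf7, Kh6, Rg5, Rh4, Rf4, Re4, Rd4, Rxc4, Rg3, Rg2, Rg1, bxa5, f5, b5, f1=Q, f1=R, ... (list truncated; more exist).
Black has legal moves and is not in check → neither.

neither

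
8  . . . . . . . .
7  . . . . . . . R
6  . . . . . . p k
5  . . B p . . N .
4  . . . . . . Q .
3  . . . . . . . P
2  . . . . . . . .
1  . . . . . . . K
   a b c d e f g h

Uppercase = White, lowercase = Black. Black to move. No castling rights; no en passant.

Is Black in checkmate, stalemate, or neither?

checkmate

Black to move; black king on h6.
In check: yes, from the white rook on h7.
King squares — g5: attacked by Qg4; h5: attacked by Qg4; g6: own pawn; g7: attacked by Rh7; h7: attacked by Ng5.
Legal moves for Black: none.
In check with no legal moves → checkmate.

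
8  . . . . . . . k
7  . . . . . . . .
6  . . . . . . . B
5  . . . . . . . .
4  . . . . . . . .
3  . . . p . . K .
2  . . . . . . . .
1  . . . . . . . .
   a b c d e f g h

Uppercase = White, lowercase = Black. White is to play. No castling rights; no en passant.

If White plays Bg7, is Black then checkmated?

no

After Bg7: black king on h8; in check: yes, from the white bishop on g7.
Black has 3 legal replies: Kg8, Kh7, Kxg7.
In check but a legal move exists → not checkmate.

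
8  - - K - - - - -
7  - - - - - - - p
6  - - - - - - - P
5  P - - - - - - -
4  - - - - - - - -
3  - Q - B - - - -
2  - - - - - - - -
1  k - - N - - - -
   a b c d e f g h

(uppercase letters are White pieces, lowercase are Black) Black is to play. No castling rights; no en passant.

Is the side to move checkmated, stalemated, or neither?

stalemate

Black to move; black king on a1.
In check: no.
King squares — b1: attacked by Qb3; a2: attacked by Qb3; b2: attacked by Nd1.
Legal moves for Black: none.
Not in check and no legal moves → stalemate.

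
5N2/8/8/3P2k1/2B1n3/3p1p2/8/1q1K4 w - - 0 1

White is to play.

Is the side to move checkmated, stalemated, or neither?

checkmate

White to move; white king on d1.
In check: yes, from the black queen on b1.
King squares — c1: attacked by Qb1; e1: attacked by Qb1; c2: attacked by Qb1; d2: attacked by Ne4; e2: attacked by Pd3.
Legal moves for White: none.
In check with no legal moves → checkmate.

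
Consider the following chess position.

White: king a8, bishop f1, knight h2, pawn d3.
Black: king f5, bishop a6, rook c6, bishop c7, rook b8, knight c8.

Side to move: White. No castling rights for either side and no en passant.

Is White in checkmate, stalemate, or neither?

White to move; white king on a8.
In check: yes, from the black rook on b8.
King squares — a7: attacked by Nc8; b7: attacked by Ba6; b8: attacked by Bc7.
Legal moves for White: none.
In check with no legal moves → checkmate.

checkmate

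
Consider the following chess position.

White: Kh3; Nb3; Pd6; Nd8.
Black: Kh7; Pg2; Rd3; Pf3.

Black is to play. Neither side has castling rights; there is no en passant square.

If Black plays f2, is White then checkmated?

After f2: white king on h3; in check: yes, from the black rook on d3.
White has 4 legal replies: Kh4, Kg4, Kh2, Kxg2.
In check but a legal move exists → not checkmate.

no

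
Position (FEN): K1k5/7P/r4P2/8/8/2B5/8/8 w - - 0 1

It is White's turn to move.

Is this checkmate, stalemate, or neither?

White to move; white king on a8.
In check: yes, from the black rook on a6.
King squares — a7: attacked by Ra6; b7: attacked by Kc8; b8: attacked by Kc8.
Legal moves for White: none.
In check with no legal moves → checkmate.

checkmate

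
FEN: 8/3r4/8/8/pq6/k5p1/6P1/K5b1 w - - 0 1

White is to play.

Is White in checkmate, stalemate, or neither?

White to move; white king on a1.
In check: no.
King squares — b1: attacked by Qb4; a2: attacked by Ka3; b2: attacked by Ka3.
Legal moves for White: none.
Not in check and no legal moves → stalemate.

stalemate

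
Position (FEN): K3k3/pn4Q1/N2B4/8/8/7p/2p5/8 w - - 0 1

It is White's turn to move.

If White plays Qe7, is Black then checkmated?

yes

After Qe7: black king on e8; in check: yes, from the white queen on e7.
King squares — d7: attacked by Qe7; e7: attacked by Bd6; f7: attacked by Qe7; d8: attacked by Qe7; f8: attacked by Qe7.
Black has no legal moves → checkmate.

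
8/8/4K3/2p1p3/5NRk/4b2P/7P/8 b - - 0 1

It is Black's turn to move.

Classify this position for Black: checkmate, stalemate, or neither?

Black to move; black king on h4.
In check: yes, from the white rook on g4.
King squares — g3: attacked by Ph2; h3: attacked by Nf4; g4: attacked by Ph3; g5: attacked by Rg4; h5: attacked by Nf4.
Legal moves for Black: none.
In check with no legal moves → checkmate.

checkmate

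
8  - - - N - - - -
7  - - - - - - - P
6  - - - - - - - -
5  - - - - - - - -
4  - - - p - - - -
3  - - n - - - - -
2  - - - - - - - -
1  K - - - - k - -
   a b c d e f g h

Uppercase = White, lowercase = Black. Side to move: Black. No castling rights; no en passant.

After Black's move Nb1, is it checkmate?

After Nb1: white king on a1; in check: no.
White is not in check, so this cannot be checkmate.

no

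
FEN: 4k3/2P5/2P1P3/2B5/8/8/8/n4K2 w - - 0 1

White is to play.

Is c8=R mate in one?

After c8=R: black king on e8; in check: yes, from the white rook on c8.
King squares — d7: attacked by Pc6; e7: attacked by Bc5; f7: attacked by Pe6; d8: attacked by Rc8; f8: attacked by Bc5.
Black has no legal moves → checkmate.

yes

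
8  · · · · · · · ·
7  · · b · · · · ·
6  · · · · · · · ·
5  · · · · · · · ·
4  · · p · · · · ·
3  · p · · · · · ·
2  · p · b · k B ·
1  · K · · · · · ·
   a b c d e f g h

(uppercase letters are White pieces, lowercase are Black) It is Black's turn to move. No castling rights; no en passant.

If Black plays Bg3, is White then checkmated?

After Bg3: white king on b1; in check: no.
White is not in check, so this cannot be checkmate.

no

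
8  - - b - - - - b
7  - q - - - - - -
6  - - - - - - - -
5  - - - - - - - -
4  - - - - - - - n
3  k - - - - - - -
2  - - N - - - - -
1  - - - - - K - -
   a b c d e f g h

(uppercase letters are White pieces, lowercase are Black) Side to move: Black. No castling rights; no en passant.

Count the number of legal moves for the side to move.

4

Black to move; king on a3.
In check: yes, from the white knight on c2.
Legal moves: Ka4, Kb3, Kb2, Ka2.
Count: 4.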